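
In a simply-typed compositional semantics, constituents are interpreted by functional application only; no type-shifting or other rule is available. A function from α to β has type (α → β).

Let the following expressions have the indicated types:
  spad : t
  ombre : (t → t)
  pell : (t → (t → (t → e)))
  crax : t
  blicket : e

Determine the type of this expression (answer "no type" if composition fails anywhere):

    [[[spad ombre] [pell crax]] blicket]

[spad ombre] — ombre of type (t → t) combines with spad of type t: type t.
[pell crax] — pell of type (t → (t → (t → e))) combines with crax of type t: type (t → (t → e)).
[[spad ombre] [pell crax]] — [pell crax] of type (t → (t → e)) combines with [spad ombre] of type t: type (t → e).
At [[[spad ombre] [pell crax]] blicket]: neither (t → e) nor e can take the other as argument; the node is ill-typed.

no type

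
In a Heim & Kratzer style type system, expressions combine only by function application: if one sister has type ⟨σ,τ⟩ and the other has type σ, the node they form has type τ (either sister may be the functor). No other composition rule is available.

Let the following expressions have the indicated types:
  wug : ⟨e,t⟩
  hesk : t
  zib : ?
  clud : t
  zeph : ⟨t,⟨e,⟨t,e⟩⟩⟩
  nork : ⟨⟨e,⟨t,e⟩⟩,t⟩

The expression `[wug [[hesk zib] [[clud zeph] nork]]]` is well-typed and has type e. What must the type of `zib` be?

For [wug [[hesk zib] [[clud zeph] nork]]] to have type e with wug of type ⟨e,t⟩, [[hesk zib] [[clud zeph] nork]] must be the function: [[hesk zib] [[clud zeph] nork]] : ⟨⟨e,t⟩,e⟩.
For [[hesk zib] [[clud zeph] nork]] to have type ⟨⟨e,t⟩,e⟩ with [[clud zeph] nork] of type t, [hesk zib] must be the function: [hesk zib] : ⟨t,⟨⟨e,t⟩,e⟩⟩.
For [hesk zib] to have type ⟨t,⟨⟨e,t⟩,e⟩⟩ with hesk of type t, zib must be the function: zib : ⟨t,⟨t,⟨⟨e,t⟩,e⟩⟩⟩.

⟨t,⟨t,⟨⟨e,t⟩,e⟩⟩⟩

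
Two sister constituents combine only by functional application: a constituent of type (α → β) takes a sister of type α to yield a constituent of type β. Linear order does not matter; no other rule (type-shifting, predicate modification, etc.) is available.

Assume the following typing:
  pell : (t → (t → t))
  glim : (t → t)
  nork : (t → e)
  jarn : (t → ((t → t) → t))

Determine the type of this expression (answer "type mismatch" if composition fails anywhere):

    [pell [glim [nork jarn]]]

[nork jarn]: (t → e) and (t → ((t → t) → t)) cannot combine by function application — type clash.

type mismatch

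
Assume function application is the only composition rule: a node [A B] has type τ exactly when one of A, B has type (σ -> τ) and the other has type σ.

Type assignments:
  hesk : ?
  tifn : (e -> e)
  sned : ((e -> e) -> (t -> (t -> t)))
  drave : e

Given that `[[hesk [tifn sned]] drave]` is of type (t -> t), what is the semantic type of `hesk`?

[[hesk [tifn sned]] drave] is required to be (t -> t). drave : e cannot yield (t -> t) as functor, so [hesk [tifn sned]] : (e -> (t -> t)).
[hesk [tifn sned]] is required to be (e -> (t -> t)). [tifn sned] : (t -> (t -> t)) cannot yield (e -> (t -> t)) as functor, so hesk : ((t -> (t -> t)) -> (e -> (t -> t))).

((t -> (t -> t)) -> (e -> (t -> t)))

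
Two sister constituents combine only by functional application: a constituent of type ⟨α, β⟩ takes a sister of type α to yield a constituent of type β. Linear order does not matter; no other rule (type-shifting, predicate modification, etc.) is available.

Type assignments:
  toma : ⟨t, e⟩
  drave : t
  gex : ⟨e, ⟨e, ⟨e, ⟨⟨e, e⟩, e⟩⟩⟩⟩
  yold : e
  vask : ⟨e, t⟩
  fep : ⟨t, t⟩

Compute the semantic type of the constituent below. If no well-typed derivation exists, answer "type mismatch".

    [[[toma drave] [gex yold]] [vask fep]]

type mismatch

[toma drave]: toma is ⟨t, e⟩, drave is t; result e.
[gex yold]: gex is ⟨e, ⟨e, ⟨e, ⟨⟨e, e⟩, e⟩⟩⟩⟩, yold is e; result ⟨e, ⟨e, ⟨⟨e, e⟩, e⟩⟩⟩.
[[toma drave] [gex yold]]: [gex yold] is ⟨e, ⟨e, ⟨⟨e, e⟩, e⟩⟩⟩, [toma drave] is e; result ⟨e, ⟨⟨e, e⟩, e⟩⟩.
[vask fep]: ⟨e, t⟩ and ⟨t, t⟩ cannot combine by function application — type clash.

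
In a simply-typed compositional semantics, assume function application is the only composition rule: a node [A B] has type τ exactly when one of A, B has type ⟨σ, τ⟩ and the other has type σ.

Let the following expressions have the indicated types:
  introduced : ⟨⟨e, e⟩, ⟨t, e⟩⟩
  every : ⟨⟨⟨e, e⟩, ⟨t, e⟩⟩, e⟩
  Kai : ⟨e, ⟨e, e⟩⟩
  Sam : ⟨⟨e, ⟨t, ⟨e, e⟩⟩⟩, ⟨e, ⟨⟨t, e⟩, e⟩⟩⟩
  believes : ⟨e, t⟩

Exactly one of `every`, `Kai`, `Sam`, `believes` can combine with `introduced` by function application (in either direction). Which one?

every

every — combines: every : ⟨⟨⟨e, e⟩, ⟨t, e⟩⟩, e⟩ takes introduced : ⟨⟨e, e⟩, ⟨t, e⟩⟩ as argument, giving e.
Kai : ⟨e, ⟨e, e⟩⟩ — introduced needs ⟨e, e⟩; Kai needs e; neither fits.
Sam : ⟨⟨e, ⟨t, ⟨e, e⟩⟩⟩, ⟨e, ⟨⟨t, e⟩, e⟩⟩⟩ — introduced needs ⟨e, e⟩; Sam needs ⟨e, ⟨t, ⟨e, e⟩⟩⟩; neither fits.
believes : ⟨e, t⟩ — introduced needs ⟨e, e⟩; believes needs e; neither fits.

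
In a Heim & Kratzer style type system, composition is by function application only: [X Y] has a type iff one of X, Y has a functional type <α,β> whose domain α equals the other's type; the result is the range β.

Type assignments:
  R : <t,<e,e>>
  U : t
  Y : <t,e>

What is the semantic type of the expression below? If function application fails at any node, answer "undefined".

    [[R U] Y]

undefined

At [R U], R : <t,<e,e>> takes U : t, giving <e,e>.
At [[R U] Y]: neither <e,e> nor <t,e> can take the other as argument; the node is ill-typed.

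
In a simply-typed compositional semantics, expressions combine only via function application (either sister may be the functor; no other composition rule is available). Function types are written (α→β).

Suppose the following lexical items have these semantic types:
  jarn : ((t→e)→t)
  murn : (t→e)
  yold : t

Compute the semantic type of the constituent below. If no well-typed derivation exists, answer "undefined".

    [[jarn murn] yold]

undefined

[jarn murn] — jarn of type ((t→e)→t) combines with murn of type (t→e): type t.
[[jarn murn] yold]: t with t — neither is a function whose domain matches the other; composition fails here.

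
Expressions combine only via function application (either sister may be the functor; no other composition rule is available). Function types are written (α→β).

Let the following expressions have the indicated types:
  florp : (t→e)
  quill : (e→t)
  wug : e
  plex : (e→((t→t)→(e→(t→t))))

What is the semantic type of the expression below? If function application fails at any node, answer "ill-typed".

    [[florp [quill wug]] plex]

((t→t)→(e→(t→t)))

[quill wug]: functor quill : (e→t), argument wug : e; result t.
[florp [quill wug]]: functor florp : (t→e), argument [quill wug] : t; result e.
[[florp [quill wug]] plex]: functor plex : (e→((t→t)→(e→(t→t)))), argument [florp [quill wug]] : e; result ((t→t)→(e→(t→t))).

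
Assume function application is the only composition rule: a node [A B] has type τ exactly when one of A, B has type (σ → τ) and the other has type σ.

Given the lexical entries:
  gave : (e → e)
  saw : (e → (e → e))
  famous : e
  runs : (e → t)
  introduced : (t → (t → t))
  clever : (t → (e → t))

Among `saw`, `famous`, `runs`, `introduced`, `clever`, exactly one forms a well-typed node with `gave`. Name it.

famous

saw : (e → (e → e)) — neither side's domain matches the other.
famous — combines: gave : (e → e) takes famous : e as argument, giving e.
runs : (e → t) — neither side's domain matches the other.
introduced : (t → (t → t)) — neither side's domain matches the other.
clever : (t → (e → t)) — neither side's domain matches the other.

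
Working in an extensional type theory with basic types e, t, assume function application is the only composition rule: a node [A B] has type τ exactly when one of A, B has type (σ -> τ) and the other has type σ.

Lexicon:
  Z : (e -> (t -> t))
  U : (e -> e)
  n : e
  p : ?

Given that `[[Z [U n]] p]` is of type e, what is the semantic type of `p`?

At [[Z [U n]] p] (required: e): [Z [U n]] is (t -> t), which is not a function with range e; hence p is the functor — type ((t -> t) -> e).

((t -> t) -> e)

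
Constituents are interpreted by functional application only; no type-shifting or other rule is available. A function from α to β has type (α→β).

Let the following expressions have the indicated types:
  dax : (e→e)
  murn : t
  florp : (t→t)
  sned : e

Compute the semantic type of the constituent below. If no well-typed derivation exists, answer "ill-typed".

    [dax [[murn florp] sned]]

[murn florp]: florp is (t→t), murn is t; result t.
[[murn florp] sned]: t with e — neither is a function whose domain matches the other; composition fails here.

ill-typed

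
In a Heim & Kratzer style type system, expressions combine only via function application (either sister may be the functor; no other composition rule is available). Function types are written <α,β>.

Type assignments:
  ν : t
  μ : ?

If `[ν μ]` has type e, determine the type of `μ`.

[ν μ] is required to be e. ν : t cannot yield e as functor, so μ : <t,e>.

<t,e>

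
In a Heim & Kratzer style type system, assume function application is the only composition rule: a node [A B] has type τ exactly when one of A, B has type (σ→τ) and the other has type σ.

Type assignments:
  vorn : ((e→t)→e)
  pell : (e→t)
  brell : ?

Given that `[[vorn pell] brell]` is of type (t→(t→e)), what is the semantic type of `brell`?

(e→(t→(t→e)))

[[vorn pell] brell] is required to be (t→(t→e)). [vorn pell] : e cannot yield (t→(t→e)) as functor, so brell : (e→(t→(t→e))).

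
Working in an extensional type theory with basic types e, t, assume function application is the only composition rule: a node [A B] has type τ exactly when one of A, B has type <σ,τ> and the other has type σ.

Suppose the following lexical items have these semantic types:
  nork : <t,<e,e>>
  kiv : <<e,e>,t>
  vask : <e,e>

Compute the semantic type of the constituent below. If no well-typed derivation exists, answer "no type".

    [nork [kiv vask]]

[kiv vask] — kiv of type <<e,e>,t> combines with vask of type <e,e>: type t.
[nork [kiv vask]] — nork of type <t,<e,e>> combines with [kiv vask] of type t: type <e,e>.

<e,e>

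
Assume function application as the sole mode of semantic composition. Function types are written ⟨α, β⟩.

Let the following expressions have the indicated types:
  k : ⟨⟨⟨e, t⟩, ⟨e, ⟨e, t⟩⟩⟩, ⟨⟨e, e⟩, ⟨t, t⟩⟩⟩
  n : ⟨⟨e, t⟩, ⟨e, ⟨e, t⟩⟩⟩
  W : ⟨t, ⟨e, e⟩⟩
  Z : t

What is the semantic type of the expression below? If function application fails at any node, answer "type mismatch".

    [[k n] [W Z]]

At [k n], k : ⟨⟨⟨e, t⟩, ⟨e, ⟨e, t⟩⟩⟩, ⟨⟨e, e⟩, ⟨t, t⟩⟩⟩ takes n : ⟨⟨e, t⟩, ⟨e, ⟨e, t⟩⟩⟩, giving ⟨⟨e, e⟩, ⟨t, t⟩⟩.
At [W Z], W : ⟨t, ⟨e, e⟩⟩ takes Z : t, giving ⟨e, e⟩.
At [[k n] [W Z]], [k n] : ⟨⟨e, e⟩, ⟨t, t⟩⟩ takes [W Z] : ⟨e, e⟩, giving ⟨t, t⟩.

⟨t, t⟩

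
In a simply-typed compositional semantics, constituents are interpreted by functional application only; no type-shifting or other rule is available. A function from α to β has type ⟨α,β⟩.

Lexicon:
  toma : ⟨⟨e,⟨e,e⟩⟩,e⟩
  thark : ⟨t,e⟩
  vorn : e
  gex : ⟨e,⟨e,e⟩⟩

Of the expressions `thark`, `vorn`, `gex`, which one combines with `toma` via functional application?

thark : ⟨t,e⟩ — neither side's domain matches the other.
vorn : e — neither side's domain matches the other.
gex — combines: toma : ⟨⟨e,⟨e,e⟩⟩,e⟩ takes gex : ⟨e,⟨e,e⟩⟩ as argument, giving e.

gex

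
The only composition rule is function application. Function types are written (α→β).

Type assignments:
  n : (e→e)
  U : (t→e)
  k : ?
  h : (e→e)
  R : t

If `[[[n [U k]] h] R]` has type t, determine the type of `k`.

[[[n [U k]] h] R] is required to be t. R : t cannot yield t as functor, so [[n [U k]] h] : (t→t).
[[n [U k]] h] is required to be (t→t). h : (e→e) cannot yield (t→t) as functor, so [n [U k]] : ((e→e)→(t→t)).
[n [U k]] is required to be ((e→e)→(t→t)). n : (e→e) cannot yield ((e→e)→(t→t)) as functor, so [U k] : ((e→e)→((e→e)→(t→t))).
[U k] is required to be ((e→e)→((e→e)→(t→t))). U : (t→e) cannot yield ((e→e)→((e→e)→(t→t))) as functor, so k : ((t→e)→((e→e)→((e→e)→(t→t)))).

((t→e)→((e→e)→((e→e)→(t→t))))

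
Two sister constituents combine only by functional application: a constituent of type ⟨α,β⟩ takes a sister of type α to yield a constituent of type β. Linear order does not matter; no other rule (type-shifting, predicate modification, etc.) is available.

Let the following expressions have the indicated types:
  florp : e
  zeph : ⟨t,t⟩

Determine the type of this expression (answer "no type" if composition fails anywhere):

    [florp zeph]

[florp zeph]: e with ⟨t,t⟩ — neither is a function whose domain matches the other; composition fails here.

no type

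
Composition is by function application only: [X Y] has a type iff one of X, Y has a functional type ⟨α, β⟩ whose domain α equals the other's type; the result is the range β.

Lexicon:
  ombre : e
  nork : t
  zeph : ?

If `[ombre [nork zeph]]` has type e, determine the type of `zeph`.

For [ombre [nork zeph]] to have type e with ombre of type e, [nork zeph] must be the function: [nork zeph] : ⟨e, e⟩.
For [nork zeph] to have type ⟨e, e⟩ with nork of type t, zeph must be the function: zeph : ⟨t, ⟨e, e⟩⟩.

⟨t, ⟨e, e⟩⟩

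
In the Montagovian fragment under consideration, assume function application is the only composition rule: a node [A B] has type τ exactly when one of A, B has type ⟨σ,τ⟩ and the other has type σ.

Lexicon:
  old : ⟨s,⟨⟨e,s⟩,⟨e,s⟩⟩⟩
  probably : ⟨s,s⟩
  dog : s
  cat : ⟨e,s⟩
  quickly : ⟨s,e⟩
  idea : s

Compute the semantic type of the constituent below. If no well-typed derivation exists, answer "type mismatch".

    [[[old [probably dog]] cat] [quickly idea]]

s

[probably dog] — probably of type ⟨s,s⟩ combines with dog of type s: type s.
[old [probably dog]] — old of type ⟨s,⟨⟨e,s⟩,⟨e,s⟩⟩⟩ combines with [probably dog] of type s: type ⟨⟨e,s⟩,⟨e,s⟩⟩.
[[old [probably dog]] cat] — [old [probably dog]] of type ⟨⟨e,s⟩,⟨e,s⟩⟩ combines with cat of type ⟨e,s⟩: type ⟨e,s⟩.
[quickly idea] — quickly of type ⟨s,e⟩ combines with idea of type s: type e.
[[[old [probably dog]] cat] [quickly idea]] — [[old [probably dog]] cat] of type ⟨e,s⟩ combines with [quickly idea] of type e: type s.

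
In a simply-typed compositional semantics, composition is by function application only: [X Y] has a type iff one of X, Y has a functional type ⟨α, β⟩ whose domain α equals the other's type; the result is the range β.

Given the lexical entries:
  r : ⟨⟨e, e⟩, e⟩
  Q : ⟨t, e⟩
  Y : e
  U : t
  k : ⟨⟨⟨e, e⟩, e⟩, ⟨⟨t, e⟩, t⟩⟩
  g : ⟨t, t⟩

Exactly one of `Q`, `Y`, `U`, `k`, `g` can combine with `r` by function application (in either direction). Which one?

k

Q : ⟨t, e⟩ — does not combine with r.
Y : e — does not combine with r.
U : t — does not combine with r.
k — combines: k : ⟨⟨⟨e, e⟩, e⟩, ⟨⟨t, e⟩, t⟩⟩ takes r : ⟨⟨e, e⟩, e⟩ as argument, giving ⟨⟨t, e⟩, t⟩.
g : ⟨t, t⟩ — does not combine with r.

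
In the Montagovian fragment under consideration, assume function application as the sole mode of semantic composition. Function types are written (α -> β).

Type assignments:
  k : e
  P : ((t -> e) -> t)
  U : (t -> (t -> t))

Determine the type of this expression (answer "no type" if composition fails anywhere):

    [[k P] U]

no type

[k P]: e with ((t -> e) -> t) — neither is a function whose domain matches the other; composition fails here.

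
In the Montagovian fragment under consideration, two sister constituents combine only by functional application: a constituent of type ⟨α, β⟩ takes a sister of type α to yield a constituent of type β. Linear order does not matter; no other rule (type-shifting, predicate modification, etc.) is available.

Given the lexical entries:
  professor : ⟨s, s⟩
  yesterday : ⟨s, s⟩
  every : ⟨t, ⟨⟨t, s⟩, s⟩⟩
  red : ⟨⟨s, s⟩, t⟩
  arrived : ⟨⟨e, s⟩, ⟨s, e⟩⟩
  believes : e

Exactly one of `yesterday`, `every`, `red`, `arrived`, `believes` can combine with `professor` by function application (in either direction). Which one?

red

yesterday : ⟨s, s⟩ — professor needs s; yesterday needs s; neither fits.
every : ⟨t, ⟨⟨t, s⟩, s⟩⟩ — professor needs s; every needs t; neither fits.
red — combines: red : ⟨⟨s, s⟩, t⟩ takes professor : ⟨s, s⟩ as argument, giving t.
arrived : ⟨⟨e, s⟩, ⟨s, e⟩⟩ — professor needs s; arrived needs ⟨e, s⟩; neither fits.
believes : e — professor needs s; believes needs nothing (atomic); neither fits.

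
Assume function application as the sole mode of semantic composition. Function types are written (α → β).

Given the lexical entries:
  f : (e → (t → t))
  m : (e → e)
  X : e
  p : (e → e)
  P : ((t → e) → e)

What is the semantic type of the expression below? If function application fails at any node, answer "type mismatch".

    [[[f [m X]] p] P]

At [m X], m : (e → e) takes X : e, giving e.
At [f [m X]], f : (e → (t → t)) takes [m X] : e, giving (t → t).
[[f [m X]] p]: (t → t) with (e → e) — neither is a function whose domain matches the other; composition fails here.

type mismatch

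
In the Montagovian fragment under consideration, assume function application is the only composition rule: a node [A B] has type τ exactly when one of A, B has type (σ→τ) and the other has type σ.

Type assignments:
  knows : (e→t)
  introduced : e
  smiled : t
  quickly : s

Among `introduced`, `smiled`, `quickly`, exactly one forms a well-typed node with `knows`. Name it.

introduced — combines: knows : (e→t) takes introduced : e as argument, giving t.
smiled : t — neither side's domain matches the other.
quickly : s — neither side's domain matches the other.

introduced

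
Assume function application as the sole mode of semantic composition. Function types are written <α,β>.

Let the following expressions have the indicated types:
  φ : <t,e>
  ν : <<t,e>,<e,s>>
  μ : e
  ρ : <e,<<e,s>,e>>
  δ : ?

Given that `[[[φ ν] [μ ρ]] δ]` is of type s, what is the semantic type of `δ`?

<e,s>

[[[φ ν] [μ ρ]] δ] must have type s. The sister [[φ ν] [μ ρ]] has type e; that is not a function onto s, so δ must be the functor, of type <e,s>.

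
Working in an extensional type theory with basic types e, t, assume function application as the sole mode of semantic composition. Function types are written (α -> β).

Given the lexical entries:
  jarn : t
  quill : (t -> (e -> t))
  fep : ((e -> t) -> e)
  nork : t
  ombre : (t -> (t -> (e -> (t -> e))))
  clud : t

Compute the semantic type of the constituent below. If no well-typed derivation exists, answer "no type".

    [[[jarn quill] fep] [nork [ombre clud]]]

(t -> e)

[jarn quill]: quill is (t -> (e -> t)), jarn is t; result (e -> t).
[[jarn quill] fep]: fep is ((e -> t) -> e), [jarn quill] is (e -> t); result e.
[ombre clud]: ombre is (t -> (t -> (e -> (t -> e)))), clud is t; result (t -> (e -> (t -> e))).
[nork [ombre clud]]: [ombre clud] is (t -> (e -> (t -> e))), nork is t; result (e -> (t -> e)).
[[[jarn quill] fep] [nork [ombre clud]]]: [nork [ombre clud]] is (e -> (t -> e)), [[jarn quill] fep] is e; result (t -> e).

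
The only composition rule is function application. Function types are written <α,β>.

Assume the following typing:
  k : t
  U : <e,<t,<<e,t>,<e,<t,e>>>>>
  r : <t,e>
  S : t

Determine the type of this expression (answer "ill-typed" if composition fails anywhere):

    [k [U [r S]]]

[r S] — r of type <t,e> combines with S of type t: type e.
[U [r S]] — U of type <e,<t,<<e,t>,<e,<t,e>>>>> combines with [r S] of type e: type <t,<<e,t>,<e,<t,e>>>>.
[k [U [r S]]] — [U [r S]] of type <t,<<e,t>,<e,<t,e>>>> combines with k of type t: type <<e,t>,<e,<t,e>>>.

<<e,t>,<e,<t,e>>>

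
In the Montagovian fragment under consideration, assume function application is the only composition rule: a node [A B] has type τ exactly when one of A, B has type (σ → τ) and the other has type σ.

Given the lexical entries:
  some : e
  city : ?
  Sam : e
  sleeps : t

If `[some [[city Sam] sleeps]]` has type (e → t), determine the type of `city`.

[some [[city Sam] sleeps]] is required to be (e → t). some : e cannot yield (e → t) as functor, so [[city Sam] sleeps] : (e → (e → t)).
[[city Sam] sleeps] is required to be (e → (e → t)). sleeps : t cannot yield (e → (e → t)) as functor, so [city Sam] : (t → (e → (e → t))).
[city Sam] is required to be (t → (e → (e → t))). Sam : e cannot yield (t → (e → (e → t))) as functor, so city : (e → (t → (e → (e → t)))).

(e → (t → (e → (e → t))))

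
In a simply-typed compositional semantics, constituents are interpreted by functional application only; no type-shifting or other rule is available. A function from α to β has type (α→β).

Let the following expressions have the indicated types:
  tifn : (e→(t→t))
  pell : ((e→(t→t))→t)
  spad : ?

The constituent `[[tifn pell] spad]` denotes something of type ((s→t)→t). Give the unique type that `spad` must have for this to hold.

[[tifn pell] spad] is required to be ((s→t)→t). [tifn pell] : t cannot yield ((s→t)→t) as functor, so spad : (t→((s→t)→t)).

(t→((s→t)→t))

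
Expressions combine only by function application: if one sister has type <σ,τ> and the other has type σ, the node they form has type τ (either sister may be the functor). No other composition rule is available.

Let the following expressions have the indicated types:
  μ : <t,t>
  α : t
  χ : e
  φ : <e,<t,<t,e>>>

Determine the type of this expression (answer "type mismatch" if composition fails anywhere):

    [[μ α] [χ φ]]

[μ α]: <t,t> applied to t yields t.
[χ φ]: <e,<t,<t,e>>> applied to e yields <t,<t,e>>.
[[μ α] [χ φ]]: <t,<t,e>> applied to t yields <t,e>.

<t,e>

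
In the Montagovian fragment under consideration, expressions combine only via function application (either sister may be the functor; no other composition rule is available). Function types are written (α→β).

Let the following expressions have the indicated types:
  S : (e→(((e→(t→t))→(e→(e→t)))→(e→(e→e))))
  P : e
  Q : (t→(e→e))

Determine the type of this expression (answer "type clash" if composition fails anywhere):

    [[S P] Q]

At [S P], S : (e→(((e→(t→t))→(e→(e→t)))→(e→(e→e)))) takes P : e, giving (((e→(t→t))→(e→(e→t)))→(e→(e→e))).
[[S P] Q]: (((e→(t→t))→(e→(e→t)))→(e→(e→e))) with (t→(e→e)) — neither is a function whose domain matches the other; composition fails here.

type clash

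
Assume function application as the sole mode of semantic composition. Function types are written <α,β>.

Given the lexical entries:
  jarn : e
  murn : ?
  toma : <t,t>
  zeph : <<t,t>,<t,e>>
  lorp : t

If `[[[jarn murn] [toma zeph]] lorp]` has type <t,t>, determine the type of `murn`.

<e,<<t,e>,<t,<t,t>>>>

[[[jarn murn] [toma zeph]] lorp] must have type <t,t>. The sister lorp has type t; that is not a function onto <t,t>, so [[jarn murn] [toma zeph]] must be the functor, of type <t,<t,t>>.
[[jarn murn] [toma zeph]] must have type <t,<t,t>>. The sister [toma zeph] has type <t,e>; that is not a function onto <t,<t,t>>, so [jarn murn] must be the functor, of type <<t,e>,<t,<t,t>>>.
[jarn murn] must have type <<t,e>,<t,<t,t>>>. The sister jarn has type e; that is not a function onto <<t,e>,<t,<t,t>>>, so murn must be the functor, of type <e,<<t,e>,<t,<t,t>>>>.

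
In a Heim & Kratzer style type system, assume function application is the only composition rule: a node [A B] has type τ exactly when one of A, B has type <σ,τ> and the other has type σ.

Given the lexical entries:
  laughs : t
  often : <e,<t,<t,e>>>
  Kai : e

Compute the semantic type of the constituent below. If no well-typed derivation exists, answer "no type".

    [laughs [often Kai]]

At [often Kai], often : <e,<t,<t,e>>> takes Kai : e, giving <t,<t,e>>.
At [laughs [often Kai]], [often Kai] : <t,<t,e>> takes laughs : t, giving <t,e>.

<t,e>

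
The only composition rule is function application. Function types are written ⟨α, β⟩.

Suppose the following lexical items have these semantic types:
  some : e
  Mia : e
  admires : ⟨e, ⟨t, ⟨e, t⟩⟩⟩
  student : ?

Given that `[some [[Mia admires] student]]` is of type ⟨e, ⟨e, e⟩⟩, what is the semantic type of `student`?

For [some [[Mia admires] student]] to have type ⟨e, ⟨e, e⟩⟩ with some of type e, [[Mia admires] student] must be the function: [[Mia admires] student] : ⟨e, ⟨e, ⟨e, e⟩⟩⟩.
For [[Mia admires] student] to have type ⟨e, ⟨e, ⟨e, e⟩⟩⟩ with [Mia admires] of type ⟨t, ⟨e, t⟩⟩, student must be the function: student : ⟨⟨t, ⟨e, t⟩⟩, ⟨e, ⟨e, ⟨e, e⟩⟩⟩⟩.

⟨⟨t, ⟨e, t⟩⟩, ⟨e, ⟨e, ⟨e, e⟩⟩⟩⟩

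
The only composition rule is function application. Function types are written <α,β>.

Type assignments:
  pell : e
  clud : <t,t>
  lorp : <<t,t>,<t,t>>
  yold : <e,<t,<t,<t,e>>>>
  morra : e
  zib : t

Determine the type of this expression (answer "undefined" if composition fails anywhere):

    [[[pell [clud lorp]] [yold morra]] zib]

undefined

[clud lorp] — lorp of type <<t,t>,<t,t>> combines with clud of type <t,t>: type <t,t>.
At [pell [clud lorp]]: neither e nor <t,t> can take the other as argument; the node is ill-typed.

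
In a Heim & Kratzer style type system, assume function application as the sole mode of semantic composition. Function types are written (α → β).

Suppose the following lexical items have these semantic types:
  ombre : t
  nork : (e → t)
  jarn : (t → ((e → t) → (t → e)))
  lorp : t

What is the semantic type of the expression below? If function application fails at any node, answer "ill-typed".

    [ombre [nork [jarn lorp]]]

e

At [jarn lorp], jarn : (t → ((e → t) → (t → e))) takes lorp : t, giving ((e → t) → (t → e)).
At [nork [jarn lorp]], [jarn lorp] : ((e → t) → (t → e)) takes nork : (e → t), giving (t → e).
At [ombre [nork [jarn lorp]]], [nork [jarn lorp]] : (t → e) takes ombre : t, giving e.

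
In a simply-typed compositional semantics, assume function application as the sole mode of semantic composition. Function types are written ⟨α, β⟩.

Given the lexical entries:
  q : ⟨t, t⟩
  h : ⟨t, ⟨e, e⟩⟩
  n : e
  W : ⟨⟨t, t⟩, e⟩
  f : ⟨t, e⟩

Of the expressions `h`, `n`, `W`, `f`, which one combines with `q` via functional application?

h : ⟨t, ⟨e, e⟩⟩ — no; q wants t, and h wants t.
n : e — no; q wants t, and n wants nothing (atomic).
W — combines: W : ⟨⟨t, t⟩, e⟩ takes q : ⟨t, t⟩ as argument, giving e.
f : ⟨t, e⟩ — no; q wants t, and f wants t.

W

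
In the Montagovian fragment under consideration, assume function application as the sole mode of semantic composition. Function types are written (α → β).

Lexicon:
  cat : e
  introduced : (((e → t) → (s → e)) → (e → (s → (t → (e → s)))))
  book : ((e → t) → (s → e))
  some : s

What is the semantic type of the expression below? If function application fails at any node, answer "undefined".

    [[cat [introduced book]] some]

[introduced book]: introduced is (((e → t) → (s → e)) → (e → (s → (t → (e → s))))), book is ((e → t) → (s → e)); result (e → (s → (t → (e → s)))).
[cat [introduced book]]: [introduced book] is (e → (s → (t → (e → s)))), cat is e; result (s → (t → (e → s))).
[[cat [introduced book]] some]: [cat [introduced book]] is (s → (t → (e → s))), some is s; result (t → (e → s)).

(t → (e → s))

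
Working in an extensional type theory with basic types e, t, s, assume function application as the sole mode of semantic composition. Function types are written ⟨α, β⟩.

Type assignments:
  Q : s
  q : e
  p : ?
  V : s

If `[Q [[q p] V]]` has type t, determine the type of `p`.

⟨e, ⟨s, ⟨s, t⟩⟩⟩

[Q [[q p] V]] must have type t. The sister Q has type s; that is not a function onto t, so [[q p] V] must be the functor, of type ⟨s, t⟩.
[[q p] V] must have type ⟨s, t⟩. The sister V has type s; that is not a function onto ⟨s, t⟩, so [q p] must be the functor, of type ⟨s, ⟨s, t⟩⟩.
[q p] must have type ⟨s, ⟨s, t⟩⟩. The sister q has type e; that is not a function onto ⟨s, ⟨s, t⟩⟩, so p must be the functor, of type ⟨e, ⟨s, ⟨s, t⟩⟩⟩.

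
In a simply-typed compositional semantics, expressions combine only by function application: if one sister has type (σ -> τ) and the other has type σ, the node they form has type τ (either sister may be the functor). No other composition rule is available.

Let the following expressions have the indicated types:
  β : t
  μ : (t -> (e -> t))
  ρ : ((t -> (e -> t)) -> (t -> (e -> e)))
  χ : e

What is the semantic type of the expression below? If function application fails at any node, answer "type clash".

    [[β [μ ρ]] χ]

[μ ρ]: ((t -> (e -> t)) -> (t -> (e -> e))) applied to (t -> (e -> t)) yields (t -> (e -> e)).
[β [μ ρ]]: (t -> (e -> e)) applied to t yields (e -> e).
[[β [μ ρ]] χ]: (e -> e) applied to e yields e.

e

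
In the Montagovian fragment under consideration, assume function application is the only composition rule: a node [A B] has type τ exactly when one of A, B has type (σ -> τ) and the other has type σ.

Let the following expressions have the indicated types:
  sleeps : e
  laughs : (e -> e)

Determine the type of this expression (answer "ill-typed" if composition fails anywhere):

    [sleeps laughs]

e

[sleeps laughs]: (e -> e) applied to e yields e.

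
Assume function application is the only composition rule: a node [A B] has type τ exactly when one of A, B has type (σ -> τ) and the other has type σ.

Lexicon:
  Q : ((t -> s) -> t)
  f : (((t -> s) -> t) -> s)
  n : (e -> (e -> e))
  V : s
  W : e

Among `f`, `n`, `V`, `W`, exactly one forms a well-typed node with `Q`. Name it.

f

f — combines: f : (((t -> s) -> t) -> s) takes Q : ((t -> s) -> t) as argument, giving s.
n : (e -> (e -> e)) — neither side's domain matches the other.
V : s — neither side's domain matches the other.
W : e — neither side's domain matches the other.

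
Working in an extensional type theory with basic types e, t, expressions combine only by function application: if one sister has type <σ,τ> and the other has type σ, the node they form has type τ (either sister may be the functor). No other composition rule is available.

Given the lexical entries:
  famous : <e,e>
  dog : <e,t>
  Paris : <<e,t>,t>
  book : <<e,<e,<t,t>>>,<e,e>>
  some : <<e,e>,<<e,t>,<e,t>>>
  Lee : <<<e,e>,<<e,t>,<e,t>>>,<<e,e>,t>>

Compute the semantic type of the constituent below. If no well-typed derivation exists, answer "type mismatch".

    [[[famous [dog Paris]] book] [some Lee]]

[dog Paris]: functor Paris : <<e,t>,t>, argument dog : <e,t>; result t.
[famous [dog Paris]]: <e,e> and t cannot combine by function application — type clash.

type mismatch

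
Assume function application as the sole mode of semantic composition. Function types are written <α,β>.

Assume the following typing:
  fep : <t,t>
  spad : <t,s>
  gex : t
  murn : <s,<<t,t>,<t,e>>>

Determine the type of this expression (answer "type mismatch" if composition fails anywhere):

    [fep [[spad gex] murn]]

<t,e>

[spad gex]: spad is <t,s>, gex is t; result s.
[[spad gex] murn]: murn is <s,<<t,t>,<t,e>>>, [spad gex] is s; result <<t,t>,<t,e>>.
[fep [[spad gex] murn]]: [[spad gex] murn] is <<t,t>,<t,e>>, fep is <t,t>; result <t,e>.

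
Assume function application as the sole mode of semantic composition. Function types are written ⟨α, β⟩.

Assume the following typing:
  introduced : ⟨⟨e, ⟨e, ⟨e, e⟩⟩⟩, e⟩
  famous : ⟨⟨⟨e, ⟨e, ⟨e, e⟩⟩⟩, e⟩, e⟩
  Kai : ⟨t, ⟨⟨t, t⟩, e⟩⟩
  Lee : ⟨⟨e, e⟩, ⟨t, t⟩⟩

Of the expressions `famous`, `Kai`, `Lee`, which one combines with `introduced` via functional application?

famous

famous — combines: famous : ⟨⟨⟨e, ⟨e, ⟨e, e⟩⟩⟩, e⟩, e⟩ takes introduced : ⟨⟨e, ⟨e, ⟨e, e⟩⟩⟩, e⟩ as argument, giving e.
Kai : ⟨t, ⟨⟨t, t⟩, e⟩⟩ — no; introduced wants ⟨e, ⟨e, ⟨e, e⟩⟩⟩, and Kai wants t.
Lee : ⟨⟨e, e⟩, ⟨t, t⟩⟩ — no; introduced wants ⟨e, ⟨e, ⟨e, e⟩⟩⟩, and Lee wants ⟨e, e⟩.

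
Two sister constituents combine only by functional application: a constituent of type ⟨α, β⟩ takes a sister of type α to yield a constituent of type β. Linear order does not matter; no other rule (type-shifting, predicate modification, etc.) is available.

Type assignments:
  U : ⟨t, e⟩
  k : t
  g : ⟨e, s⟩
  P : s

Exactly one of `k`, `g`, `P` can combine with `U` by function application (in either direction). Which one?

k — combines: U : ⟨t, e⟩ takes k : t as argument, giving e.
g : ⟨e, s⟩ — does not combine with U.
P : s — does not combine with U.

k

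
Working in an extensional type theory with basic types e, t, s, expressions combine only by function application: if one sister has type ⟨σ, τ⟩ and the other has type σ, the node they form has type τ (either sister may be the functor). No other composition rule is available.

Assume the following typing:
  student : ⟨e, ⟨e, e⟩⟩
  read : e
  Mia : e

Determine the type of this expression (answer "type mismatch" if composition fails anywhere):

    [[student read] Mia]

e

[student read]: ⟨e, ⟨e, e⟩⟩ applied to e yields ⟨e, e⟩.
[[student read] Mia]: ⟨e, e⟩ applied to e yields e.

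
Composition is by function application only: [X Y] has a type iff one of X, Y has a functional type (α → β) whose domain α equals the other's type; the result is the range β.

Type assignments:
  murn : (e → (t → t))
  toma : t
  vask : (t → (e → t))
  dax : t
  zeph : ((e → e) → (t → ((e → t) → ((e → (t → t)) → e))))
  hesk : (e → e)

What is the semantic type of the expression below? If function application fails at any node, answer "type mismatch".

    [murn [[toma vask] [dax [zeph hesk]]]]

e

[toma vask]: functor vask : (t → (e → t)), argument toma : t; result (e → t).
[zeph hesk]: functor zeph : ((e → e) → (t → ((e → t) → ((e → (t → t)) → e)))), argument hesk : (e → e); result (t → ((e → t) → ((e → (t → t)) → e))).
[dax [zeph hesk]]: functor [zeph hesk] : (t → ((e → t) → ((e → (t → t)) → e))), argument dax : t; result ((e → t) → ((e → (t → t)) → e)).
[[toma vask] [dax [zeph hesk]]]: functor [dax [zeph hesk]] : ((e → t) → ((e → (t → t)) → e)), argument [toma vask] : (e → t); result ((e → (t → t)) → e).
[murn [[toma vask] [dax [zeph hesk]]]]: functor [[toma vask] [dax [zeph hesk]]] : ((e → (t → t)) → e), argument murn : (e → (t → t)); result e.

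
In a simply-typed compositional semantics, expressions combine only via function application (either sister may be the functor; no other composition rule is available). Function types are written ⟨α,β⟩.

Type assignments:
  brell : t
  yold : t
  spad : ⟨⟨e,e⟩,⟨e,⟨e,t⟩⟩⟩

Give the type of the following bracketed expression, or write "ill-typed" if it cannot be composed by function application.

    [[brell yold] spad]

ill-typed

At [brell yold]: neither t nor t can take the other as argument; the node is ill-typed.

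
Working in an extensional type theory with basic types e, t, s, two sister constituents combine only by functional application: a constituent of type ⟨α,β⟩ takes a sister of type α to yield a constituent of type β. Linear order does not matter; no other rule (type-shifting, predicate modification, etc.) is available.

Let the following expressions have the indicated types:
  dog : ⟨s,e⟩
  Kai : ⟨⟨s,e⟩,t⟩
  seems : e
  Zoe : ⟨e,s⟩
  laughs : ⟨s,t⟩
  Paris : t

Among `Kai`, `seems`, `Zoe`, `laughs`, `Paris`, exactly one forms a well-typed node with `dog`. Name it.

Kai — combines: Kai : ⟨⟨s,e⟩,t⟩ takes dog : ⟨s,e⟩ as argument, giving t.
seems : e — neither side's domain matches the other.
Zoe : ⟨e,s⟩ — neither side's domain matches the other.
laughs : ⟨s,t⟩ — neither side's domain matches the other.
Paris : t — neither side's domain matches the other.

Kai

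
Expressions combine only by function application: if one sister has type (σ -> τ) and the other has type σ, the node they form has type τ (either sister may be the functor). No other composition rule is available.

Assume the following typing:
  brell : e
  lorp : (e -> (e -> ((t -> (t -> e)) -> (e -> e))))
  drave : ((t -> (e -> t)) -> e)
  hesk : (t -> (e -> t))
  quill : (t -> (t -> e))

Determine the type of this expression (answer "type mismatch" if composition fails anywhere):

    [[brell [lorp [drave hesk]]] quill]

[drave hesk]: ((t -> (e -> t)) -> e) applied to (t -> (e -> t)) yields e.
[lorp [drave hesk]]: (e -> (e -> ((t -> (t -> e)) -> (e -> e)))) applied to e yields (e -> ((t -> (t -> e)) -> (e -> e))).
[brell [lorp [drave hesk]]]: (e -> ((t -> (t -> e)) -> (e -> e))) applied to e yields ((t -> (t -> e)) -> (e -> e)).
[[brell [lorp [drave hesk]]] quill]: ((t -> (t -> e)) -> (e -> e)) applied to (t -> (t -> e)) yields (e -> e).

(e -> e)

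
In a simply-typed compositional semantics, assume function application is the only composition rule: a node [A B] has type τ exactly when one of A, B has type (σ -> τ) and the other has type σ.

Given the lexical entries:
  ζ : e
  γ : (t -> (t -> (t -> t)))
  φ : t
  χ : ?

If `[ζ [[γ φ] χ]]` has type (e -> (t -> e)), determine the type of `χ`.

For [ζ [[γ φ] χ]] to have type (e -> (t -> e)) with ζ of type e, [[γ φ] χ] must be the function: [[γ φ] χ] : (e -> (e -> (t -> e))).
For [[γ φ] χ] to have type (e -> (e -> (t -> e))) with [γ φ] of type (t -> (t -> t)), χ must be the function: χ : ((t -> (t -> t)) -> (e -> (e -> (t -> e)))).

((t -> (t -> t)) -> (e -> (e -> (t -> e))))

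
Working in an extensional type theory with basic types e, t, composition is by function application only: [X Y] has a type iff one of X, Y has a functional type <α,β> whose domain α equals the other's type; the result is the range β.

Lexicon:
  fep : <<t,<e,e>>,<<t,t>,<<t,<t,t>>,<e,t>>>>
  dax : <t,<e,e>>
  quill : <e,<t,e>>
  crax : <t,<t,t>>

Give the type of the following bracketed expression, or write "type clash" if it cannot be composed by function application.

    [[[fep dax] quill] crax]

[fep dax]: <<t,<e,e>>,<<t,t>,<<t,<t,t>>,<e,t>>>> applied to <t,<e,e>> yields <<t,t>,<<t,<t,t>>,<e,t>>>.
[[fep dax] quill]: <<t,t>,<<t,<t,t>>,<e,t>>> and <e,<t,e>> cannot combine by function application — type clash.

type clash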